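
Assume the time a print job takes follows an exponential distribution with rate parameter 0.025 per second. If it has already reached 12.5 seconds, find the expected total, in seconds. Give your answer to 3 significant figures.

52.5

By memorylessness, E[X | X > 12.5] = 12.5 + 1/λ = 12.5 + 40 = 52.5 seconds.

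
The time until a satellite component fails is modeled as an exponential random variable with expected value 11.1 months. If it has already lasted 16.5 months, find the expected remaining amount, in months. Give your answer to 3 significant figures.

11.1

The rate is λ = 1/11.1 = 0.0900901 per month.
By memorylessness, the remaining amount past any threshold is again Exp(λ) with mean 1/λ = 11.1 months.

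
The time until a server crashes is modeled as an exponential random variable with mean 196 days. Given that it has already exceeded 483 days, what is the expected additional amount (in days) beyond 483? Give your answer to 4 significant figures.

The rate is λ = 1/196 = 0.00510204 per day.
By memorylessness, the remaining amount past any threshold is again Exp(λ) with mean 1/λ = 196 days.

196.0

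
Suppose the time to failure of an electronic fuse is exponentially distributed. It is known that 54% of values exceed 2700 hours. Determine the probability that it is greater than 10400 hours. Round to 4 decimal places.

e^(−λ·2700) = 0.54 ⇒ λ = −ln(0.54)/2700 = 0.000228217.
P(X > 10400) = e^(−0.000228217·10400) = e^(−2.3735) ≈ 0.0932.

0.0932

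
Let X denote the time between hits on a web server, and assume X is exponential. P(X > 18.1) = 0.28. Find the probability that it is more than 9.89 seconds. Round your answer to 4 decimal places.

e^(−λ·18.1) = 0.28 ⇒ λ = −ln(0.28)/18.1 = 0.0703296.
P(X > 9.89) = e^(−0.0703296·9.89) = e^(−0.69556) ≈ 0.4988.

0.4988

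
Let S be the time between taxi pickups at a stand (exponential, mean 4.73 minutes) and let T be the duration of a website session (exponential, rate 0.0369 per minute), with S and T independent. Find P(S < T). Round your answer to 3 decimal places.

λ_1 = 1/4.73 = 0.211416, λ_2 = 0.0369.
For independent exponentials, P(S < T) = λ_1/(λ_1+λ_2) = 0.211416/0.248316 ≈ 0.851.

0.851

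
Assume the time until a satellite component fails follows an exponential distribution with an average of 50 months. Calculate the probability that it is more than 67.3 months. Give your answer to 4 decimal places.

0.2603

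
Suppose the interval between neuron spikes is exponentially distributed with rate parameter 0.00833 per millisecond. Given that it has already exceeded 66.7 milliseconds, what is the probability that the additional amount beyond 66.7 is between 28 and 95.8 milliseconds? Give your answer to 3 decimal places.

Memoryless: the residual past 66.7 is again Exp(λ).
P(28 < residual < 95.8) = e^(−λ·28) − e^(−λ·95.8) = 0.79196 − 0.45022 ≈ 0.342.

0.342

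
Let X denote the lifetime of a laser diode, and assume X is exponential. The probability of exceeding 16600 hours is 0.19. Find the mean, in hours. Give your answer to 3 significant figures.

10000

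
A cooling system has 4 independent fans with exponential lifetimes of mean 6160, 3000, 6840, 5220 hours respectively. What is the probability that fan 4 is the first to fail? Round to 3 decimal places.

0.230

Rates: λ_i = 1/mean_i → 0.000162338, 0.000333333, 0.000146199, 0.000191571; Σλ = 0.000833441.
P(fan 4 first) = λ_4/Σλ = 0.000191571/0.000833441 ≈ 0.230.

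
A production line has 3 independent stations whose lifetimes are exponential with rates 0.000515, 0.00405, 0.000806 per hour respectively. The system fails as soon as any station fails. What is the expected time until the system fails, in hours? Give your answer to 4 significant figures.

186.2

The time to first failure is exponential with rate Σλ = 0.000515 + 0.00405 + 0.000806 = 0.005371.
E[min] = 1/Σλ = 1/0.005371 = 186.185 hours.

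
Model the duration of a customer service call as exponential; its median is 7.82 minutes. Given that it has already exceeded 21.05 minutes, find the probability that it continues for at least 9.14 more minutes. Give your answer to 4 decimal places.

For an exponential, median = ln(2)/λ, so λ = ln 2 / 7.82 = 0.0886377 per minute.
By the memoryless property, P(X > 21.05+9.14 | X > 21.05) = P(X > 9.14).
P(X > 9.14) = e^(−0.81015) ≈ 0.4448.

0.4448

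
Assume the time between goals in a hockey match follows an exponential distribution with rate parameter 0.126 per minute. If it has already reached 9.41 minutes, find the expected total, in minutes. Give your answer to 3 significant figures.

17.3

By memorylessness, E[X | X > 9.41] = 9.41 + 1/λ = 9.41 + 7.93651 = 17.3465 minutes.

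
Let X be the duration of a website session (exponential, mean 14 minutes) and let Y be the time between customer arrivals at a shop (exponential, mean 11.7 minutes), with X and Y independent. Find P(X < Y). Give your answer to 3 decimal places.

λ_1 = 1/14 = 0.0714286, λ_2 = 1/11.7 = 0.0854701.
For independent exponentials, P(X < Y) = λ_1/(λ_1+λ_2) = 0.0714286/0.156899 ≈ 0.455.

0.455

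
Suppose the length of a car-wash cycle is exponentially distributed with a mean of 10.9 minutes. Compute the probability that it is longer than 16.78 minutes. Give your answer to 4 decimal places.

The rate is λ = 1/10.9 = 0.0917431 per minute.
P(X > 16.78) = e^(−λ·16.78) = e^(−1.5394) ≈ 0.2145.

0.2145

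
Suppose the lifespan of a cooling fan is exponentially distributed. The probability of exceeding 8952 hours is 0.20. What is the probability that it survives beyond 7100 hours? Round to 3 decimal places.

e^(−λ·8952) = 0.20 ⇒ λ = −ln(0.20)/8952 = 0.000179785.
P(X > 7100) = e^(−0.000179785·7100) = e^(−1.2765) ≈ 0.279.

0.279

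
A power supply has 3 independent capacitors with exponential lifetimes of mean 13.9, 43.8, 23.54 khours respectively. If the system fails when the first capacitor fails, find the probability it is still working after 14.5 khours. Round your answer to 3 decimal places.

The first failure time is exponential with rate Σλ_i = 1/13.9 + 1/43.8 + 1/23.54 = 0.137254 per khour.
P(min > 14.5) = e^(−0.137254·14.5) = e^(−1.9902) ≈ 0.137.

0.137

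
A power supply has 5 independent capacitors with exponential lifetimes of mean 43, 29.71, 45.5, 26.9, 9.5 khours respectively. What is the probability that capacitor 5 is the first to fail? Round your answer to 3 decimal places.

Rates: λ_i = 1/mean_i → 0.0232558, 0.0336587, 0.021978, 0.0371747, 0.105263; Σλ = 0.22133.
P(capacitor 5 first) = λ_5/Σλ = 0.105263/0.22133 ≈ 0.476.

0.476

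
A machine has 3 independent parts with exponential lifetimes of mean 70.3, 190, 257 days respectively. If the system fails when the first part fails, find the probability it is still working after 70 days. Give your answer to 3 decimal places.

0.195

The first failure time is exponential with rate Σλ_i = 1/70.3 + 1/190 + 1/257 = 0.023379 per day.
P(min > 70) = e^(−0.023379·70) = e^(−1.6365) ≈ 0.195.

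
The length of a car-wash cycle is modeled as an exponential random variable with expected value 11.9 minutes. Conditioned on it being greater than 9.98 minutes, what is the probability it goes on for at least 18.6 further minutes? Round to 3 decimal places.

The rate is λ = 1/11.9 = 0.0840336 per minute.
P(X > s+t | X > s) = e^(−λ(s+t))/e^(−λs) = e^(−λt), independent of s = 9.98.
P(X > 18.6) = e^(−1.563) ≈ 0.210.

0.210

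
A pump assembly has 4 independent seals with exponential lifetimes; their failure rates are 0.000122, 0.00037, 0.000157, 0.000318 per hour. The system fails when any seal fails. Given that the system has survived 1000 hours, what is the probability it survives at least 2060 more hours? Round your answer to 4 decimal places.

0.1364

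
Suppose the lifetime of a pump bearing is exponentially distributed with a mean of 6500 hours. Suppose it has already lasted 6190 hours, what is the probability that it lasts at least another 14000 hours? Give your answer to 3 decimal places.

The rate is λ = 1/6500 = 0.000153846 per hour.
The exponential is memoryless, so the remaining time is again Exp(λ): the condition X > 6190 is irrelevant.
P(X > 14000) = e^(−2.1538) ≈ 0.116.

0.116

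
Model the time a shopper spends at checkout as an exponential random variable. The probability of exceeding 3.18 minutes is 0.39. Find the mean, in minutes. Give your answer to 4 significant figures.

e^(−λ·3.18) = 0.39 ⇒ λ = −ln(0.39)/3.18 = 0.296103.
Mean = 1/λ = 3.3772 minutes.

3.377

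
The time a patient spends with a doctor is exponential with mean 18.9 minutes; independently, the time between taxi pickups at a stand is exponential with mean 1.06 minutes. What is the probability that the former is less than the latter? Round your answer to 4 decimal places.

λ_1 = 1/18.9 = 0.0529101, λ_2 = 1/1.06 = 0.943396.
For independent exponentials, P(the former < the latter) = λ_1/(λ_1+λ_2) = 0.0529101/0.996306 ≈ 0.0531.

0.0531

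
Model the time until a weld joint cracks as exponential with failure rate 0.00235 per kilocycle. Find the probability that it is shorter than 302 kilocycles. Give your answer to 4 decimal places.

P(X ≤ 302) = 1 − e^(−λ·302) = 1 − e^(−0.7097) ≈ 0.5082.

0.5082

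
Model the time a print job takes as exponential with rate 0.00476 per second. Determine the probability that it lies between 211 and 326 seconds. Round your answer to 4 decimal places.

P(211 < X < 326) = e^(−λ·211) − e^(−λ·326) = 0.36628 − 0.21187 ≈ 0.1544.

0.1544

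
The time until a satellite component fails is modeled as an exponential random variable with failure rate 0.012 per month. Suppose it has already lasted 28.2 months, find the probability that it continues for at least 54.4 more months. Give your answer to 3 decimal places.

0.521

By the memoryless property, P(X > 28.2+54.4 | X > 28.2) = P(X > 54.4).
P(X > 54.4) = e^(−0.6528) ≈ 0.521.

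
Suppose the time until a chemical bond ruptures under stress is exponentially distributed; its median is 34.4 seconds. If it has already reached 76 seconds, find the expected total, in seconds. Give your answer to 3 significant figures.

For an exponential, median = ln(2)/λ, so λ = ln 2 / 34.4 = 0.0201496 per second.
By memorylessness, E[X | X > 76] = 76 + 1/λ = 76 + 49.6287 = 125.629 seconds.

126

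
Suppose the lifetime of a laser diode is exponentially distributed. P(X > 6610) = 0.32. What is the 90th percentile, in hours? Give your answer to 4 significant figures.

13360

e^(−λ·6610) = 0.32 ⇒ λ = −ln(0.32)/6610 = 0.00017238.
90th percentile: 1 − e^(−λt) = 0.9, t = −ln(0.1)/λ = 13357.6 hours.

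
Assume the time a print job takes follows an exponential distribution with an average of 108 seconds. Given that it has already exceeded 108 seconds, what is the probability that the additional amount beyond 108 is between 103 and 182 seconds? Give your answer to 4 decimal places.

0.1999

The rate is λ = 1/108 = 0.00925926 per second.
Memoryless: the residual past 108 is again Exp(λ).
P(103 < residual < 182) = e^(−λ·103) − e^(−λ·182) = 0.38531 − 0.18541 ≈ 0.1999.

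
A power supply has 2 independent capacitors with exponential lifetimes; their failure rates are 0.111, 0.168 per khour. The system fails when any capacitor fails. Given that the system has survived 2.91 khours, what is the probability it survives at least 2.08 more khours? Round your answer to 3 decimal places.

Time to first failure ~ Exp(Σλ) with Σλ = 0.279.
By memorylessness, P(T > 2.91+2.08 | T > 2.91) = P(T > 2.08) = e^(−0.279·2.08) ≈ 0.560.

0.560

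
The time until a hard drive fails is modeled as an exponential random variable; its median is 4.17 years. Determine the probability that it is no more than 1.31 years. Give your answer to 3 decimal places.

0.196

For an exponential, median = ln(2)/λ, so λ = ln 2 / 4.17 = 0.166222 per year.
P(X ≤ 1.31) = 1 − e^(−λ·1.31) = 1 − e^(−0.21775) ≈ 0.196.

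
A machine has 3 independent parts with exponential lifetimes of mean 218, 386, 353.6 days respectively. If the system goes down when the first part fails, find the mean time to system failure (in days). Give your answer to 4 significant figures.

The first failure time is exponential with rate Σλ_i = 1/218 + 1/386 + 1/353.6 = 0.0100059 per day.
E[min] = 1/Σλ = 1/0.0100059 = 99.9412 days.

99.94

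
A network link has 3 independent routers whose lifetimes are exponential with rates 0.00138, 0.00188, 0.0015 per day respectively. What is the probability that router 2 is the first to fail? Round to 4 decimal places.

The time to first failure is exponential with rate Σλ = 0.00138 + 0.00188 + 0.0015 = 0.00476.
P(router 2 first) = λ_2/Σλ = 0.00188/0.00476 ≈ 0.3950.

0.3950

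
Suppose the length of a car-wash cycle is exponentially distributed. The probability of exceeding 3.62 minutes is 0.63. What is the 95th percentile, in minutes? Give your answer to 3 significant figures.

e^(−λ·3.62) = 0.63 ⇒ λ = −ln(0.63)/3.62 = 0.127634.
95th percentile: 1 − e^(−λt) = 0.95, t = −ln(0.05)/λ = 23.4713 minutes.

23.5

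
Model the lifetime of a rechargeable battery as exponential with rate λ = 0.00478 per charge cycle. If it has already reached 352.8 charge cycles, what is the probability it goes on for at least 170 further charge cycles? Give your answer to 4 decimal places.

P(X > s+t | X > s) = e^(−λ(s+t))/e^(−λs) = e^(−λt), independent of s = 352.8.
P(X > 170) = e^(−0.8126) ≈ 0.4437.

0.4437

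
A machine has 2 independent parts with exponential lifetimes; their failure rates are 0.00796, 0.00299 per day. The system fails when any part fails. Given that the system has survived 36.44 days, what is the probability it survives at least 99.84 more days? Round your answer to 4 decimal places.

0.3351

Time to first failure ~ Exp(Σλ) with Σλ = 0.01095.
By memorylessness, P(T > 36.44+99.84 | T > 36.44) = P(T > 99.84) = e^(−0.01095·99.84) ≈ 0.3351.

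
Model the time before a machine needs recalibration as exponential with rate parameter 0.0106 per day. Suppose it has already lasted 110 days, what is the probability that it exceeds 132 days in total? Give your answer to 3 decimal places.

0.792

P(X > s+t | X > s) = e^(−λ(s+t))/e^(−λs) = e^(−λt), independent of s = 110.
P(X > 22) = e^(−0.2332) ≈ 0.792.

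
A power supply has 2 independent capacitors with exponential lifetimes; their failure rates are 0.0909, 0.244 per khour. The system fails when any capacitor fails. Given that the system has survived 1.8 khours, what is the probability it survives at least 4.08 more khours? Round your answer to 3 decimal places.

0.255

Time to first failure ~ Exp(Σλ) with Σλ = 0.3349.
By memorylessness, P(T > 1.8+4.08 | T > 1.8) = P(T > 4.08) = e^(−0.3349·4.08) ≈ 0.255.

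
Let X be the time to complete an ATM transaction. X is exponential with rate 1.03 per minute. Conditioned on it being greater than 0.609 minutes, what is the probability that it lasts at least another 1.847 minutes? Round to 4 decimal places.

The exponential is memoryless, so the remaining time is again Exp(λ): the condition X > 0.609 is irrelevant.
P(X > 1.847) = e^(−1.9024) ≈ 0.1492.

0.1492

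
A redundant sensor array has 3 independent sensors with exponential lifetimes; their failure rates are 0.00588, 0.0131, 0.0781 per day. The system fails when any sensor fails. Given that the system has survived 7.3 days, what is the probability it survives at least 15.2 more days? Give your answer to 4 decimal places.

Time to first failure ~ Exp(Σλ) with Σλ = 0.09708.
By memorylessness, P(T > 7.3+15.2 | T > 7.3) = P(T > 15.2) = e^(−0.09708·15.2) ≈ 0.2286.

0.2286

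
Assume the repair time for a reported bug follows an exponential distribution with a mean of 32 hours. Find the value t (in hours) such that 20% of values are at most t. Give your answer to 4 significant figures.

The rate is λ = 1/32 = 0.03125 per hour.
Set 1 − e^(−λt) = 0.2, so t = −ln(0.8)/λ = 0.22314/0.03125 ≈ 7.14059 hours.

7.141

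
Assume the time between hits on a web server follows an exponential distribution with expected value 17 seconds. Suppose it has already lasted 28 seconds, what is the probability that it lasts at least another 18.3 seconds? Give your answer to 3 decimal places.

The rate is λ = 1/17 = 0.0588235 per second.
The exponential is memoryless, so the remaining time is again Exp(λ): the condition X > 28 is irrelevant.
P(X > 18.3) = e^(−1.0765) ≈ 0.341.

0.341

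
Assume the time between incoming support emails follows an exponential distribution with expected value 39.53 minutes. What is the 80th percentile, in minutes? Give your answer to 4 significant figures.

63.62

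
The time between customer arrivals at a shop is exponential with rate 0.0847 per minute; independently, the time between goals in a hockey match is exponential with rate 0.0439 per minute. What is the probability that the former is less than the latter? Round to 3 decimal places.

0.659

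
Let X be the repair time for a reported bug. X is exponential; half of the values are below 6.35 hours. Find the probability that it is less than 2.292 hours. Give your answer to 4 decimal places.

0.2213

For an exponential, median = ln(2)/λ, so λ = ln 2 / 6.35 = 0.109157 per hour.
P(X ≤ 2.292) = 1 − e^(−λ·2.292) = 1 − e^(−0.25019) ≈ 0.2213.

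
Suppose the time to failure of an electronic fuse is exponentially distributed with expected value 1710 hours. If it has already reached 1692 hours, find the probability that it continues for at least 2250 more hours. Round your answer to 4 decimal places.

0.2683

The rate is λ = 1/1710 = 0.000584795 per hour.
P(X > s+t | X > s) = e^(−λ(s+t))/e^(−λs) = e^(−λt), independent of s = 1692.
P(X > 2250) = e^(−1.3158) ≈ 0.2683.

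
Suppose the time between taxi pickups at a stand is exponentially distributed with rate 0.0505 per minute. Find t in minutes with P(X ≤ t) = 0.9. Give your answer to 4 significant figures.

45.60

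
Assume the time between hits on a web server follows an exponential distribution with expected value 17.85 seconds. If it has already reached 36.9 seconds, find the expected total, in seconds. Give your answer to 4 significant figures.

54.75

The rate is λ = 1/17.85 = 0.0560224 per second.
By memorylessness, E[X | X > 36.9] = 36.9 + 1/λ = 36.9 + 17.85 = 54.75 seconds.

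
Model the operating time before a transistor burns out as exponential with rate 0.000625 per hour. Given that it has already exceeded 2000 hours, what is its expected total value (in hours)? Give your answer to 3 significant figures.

3600

By memorylessness, E[X | X > 2000] = 2000 + 1/λ = 2000 + 1600 = 3600 hours.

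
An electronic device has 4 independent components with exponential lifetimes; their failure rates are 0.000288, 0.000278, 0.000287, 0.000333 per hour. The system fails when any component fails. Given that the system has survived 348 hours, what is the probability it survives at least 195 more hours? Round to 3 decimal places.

0.794

Time to first failure ~ Exp(Σλ) with Σλ = 0.001186.
By memorylessness, P(T > 348+195 | T > 348) = P(T > 195) = e^(−0.001186·195) ≈ 0.794.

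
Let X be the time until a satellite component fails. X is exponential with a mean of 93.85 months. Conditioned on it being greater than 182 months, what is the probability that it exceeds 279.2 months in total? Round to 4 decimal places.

0.3550

The rate is λ = 1/93.85 = 0.0106553 per month.
By the memoryless property, P(X > 182+97.2 | X > 182) = P(X > 97.2).
P(X > 97.2) = e^(−1.0357) ≈ 0.3550.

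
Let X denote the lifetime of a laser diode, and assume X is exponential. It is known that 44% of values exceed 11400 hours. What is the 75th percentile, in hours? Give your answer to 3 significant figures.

e^(−λ·11400) = 0.44 ⇒ λ = −ln(0.44)/11400 = 0.0000720158.
75th percentile: 1 − e^(−λt) = 0.75, t = −ln(0.25)/λ = 19249.9 hours.

19200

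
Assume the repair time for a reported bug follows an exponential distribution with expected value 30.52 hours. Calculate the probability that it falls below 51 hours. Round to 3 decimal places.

0.812

The rate is λ = 1/30.52 = 0.0327654 per hour.
P(X ≤ 51) = 1 − e^(−λ·51) = 1 − e^(−1.671) ≈ 0.812.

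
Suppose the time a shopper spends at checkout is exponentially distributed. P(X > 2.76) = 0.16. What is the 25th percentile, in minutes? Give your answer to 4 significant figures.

e^(−λ·2.76) = 0.16 ⇒ λ = −ln(0.16)/2.76 = 0.663979.
25th percentile: 1 − e^(−λt) = 0.25, t = −ln(0.75)/λ = 0.43327 minutes.

0.4333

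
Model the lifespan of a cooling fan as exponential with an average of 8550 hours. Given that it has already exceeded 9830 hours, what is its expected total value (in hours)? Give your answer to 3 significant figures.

18400

The rate is λ = 1/8550 = 0.000116959 per hour.
By memorylessness, E[X | X > 9830] = 9830 + 1/λ = 9830 + 8550 = 18380 hours.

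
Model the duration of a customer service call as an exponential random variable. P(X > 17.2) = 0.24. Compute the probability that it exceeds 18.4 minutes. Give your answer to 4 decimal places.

e^(−λ·17.2) = 0.24 ⇒ λ = −ln(0.24)/17.2 = 0.0829719.
P(X > 18.4) = e^(−0.0829719·18.4) = e^(−1.5267) ≈ 0.2173.

0.2173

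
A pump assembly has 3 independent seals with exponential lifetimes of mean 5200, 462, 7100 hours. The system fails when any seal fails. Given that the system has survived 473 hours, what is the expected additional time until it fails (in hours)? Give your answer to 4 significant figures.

First-failure rate Σλ = 1/5200 + 1/462 + 1/7100 = 0.00249765.
By memorylessness the expected residual is 1/Σλ = 400.376 hours, regardless of the 473 already elapsed.

400.4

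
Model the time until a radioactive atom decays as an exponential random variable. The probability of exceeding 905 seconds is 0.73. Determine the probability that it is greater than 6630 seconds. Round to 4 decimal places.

0.0997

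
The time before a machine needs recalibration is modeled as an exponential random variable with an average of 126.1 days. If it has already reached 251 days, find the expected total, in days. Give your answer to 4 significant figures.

The rate is λ = 1/126.1 = 0.00793021 per day.
By memorylessness, E[X | X > 251] = 251 + 1/λ = 251 + 126.1 = 377.1 days.

377.1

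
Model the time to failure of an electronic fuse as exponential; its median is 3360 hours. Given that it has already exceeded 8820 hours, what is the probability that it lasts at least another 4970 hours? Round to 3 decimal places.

0.359

For an exponential, median = ln(2)/λ, so λ = ln 2 / 3360 = 0.000206294 per hour.
The exponential is memoryless, so the remaining time is again Exp(λ): the condition X > 8820 is irrelevant.
P(X > 4970) = e^(−1.0253) ≈ 0.359.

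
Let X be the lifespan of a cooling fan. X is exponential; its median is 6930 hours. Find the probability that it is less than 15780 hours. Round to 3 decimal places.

For an exponential, median = ln(2)/λ, so λ = ln 2 / 6930 = 0.000100021 per hour.
P(X ≤ 15780) = 1 − e^(−λ·15780) = 1 − e^(−1.5783) ≈ 0.794.

0.794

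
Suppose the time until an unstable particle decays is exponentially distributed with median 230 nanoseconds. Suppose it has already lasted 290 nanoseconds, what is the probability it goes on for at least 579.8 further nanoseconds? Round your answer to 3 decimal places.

For an exponential, median = ln(2)/λ, so λ = ln 2 / 230 = 0.00301368 per nanosecond.
By the memoryless property, P(X > 290+579.8 | X > 290) = P(X > 579.8).
P(X > 579.8) = e^(−1.7473) ≈ 0.174.

0.174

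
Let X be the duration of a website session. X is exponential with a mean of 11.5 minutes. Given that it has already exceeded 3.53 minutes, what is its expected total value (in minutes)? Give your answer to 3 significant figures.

15.0

The rate is λ = 1/11.5 = 0.0869565 per minute.
By memorylessness, E[X | X > 3.53] = 3.53 + 1/λ = 3.53 + 11.5 = 15.03 minutes.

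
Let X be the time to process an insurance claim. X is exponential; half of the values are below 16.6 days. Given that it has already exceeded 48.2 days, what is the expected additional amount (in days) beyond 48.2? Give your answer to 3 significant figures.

23.9

For an exponential, median = ln(2)/λ, so λ = ln 2 / 16.6 = 0.0417559 per day.
By memorylessness, the remaining amount past any threshold is again Exp(λ) with mean 1/λ = 23.9487 days.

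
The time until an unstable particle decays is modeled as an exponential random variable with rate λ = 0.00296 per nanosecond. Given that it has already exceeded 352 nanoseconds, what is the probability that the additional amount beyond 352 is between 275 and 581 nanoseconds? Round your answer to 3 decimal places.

Memoryless: the residual past 352 is again Exp(λ).
P(275 < residual < 581) = e^(−λ·275) − e^(−λ·581) = 0.44308 − 0.17911 ≈ 0.264.

0.264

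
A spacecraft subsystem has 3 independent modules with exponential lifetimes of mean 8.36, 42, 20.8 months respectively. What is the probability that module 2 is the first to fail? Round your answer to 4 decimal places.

0.1243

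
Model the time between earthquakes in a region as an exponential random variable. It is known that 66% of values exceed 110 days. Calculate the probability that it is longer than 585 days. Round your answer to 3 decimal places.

0.110

e^(−λ·110) = 0.66 ⇒ λ = −ln(0.66)/110 = 0.00377741.
P(X > 585) = e^(−0.00377741·585) = e^(−2.2098) ≈ 0.110.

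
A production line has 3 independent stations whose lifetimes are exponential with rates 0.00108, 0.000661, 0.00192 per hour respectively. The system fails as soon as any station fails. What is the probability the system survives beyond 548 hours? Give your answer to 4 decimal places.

0.1345

The time to first failure is exponential with rate Σλ = 0.00108 + 0.000661 + 0.00192 = 0.003661.
P(min > 548) = e^(−0.003661·548) = e^(−2.0062) ≈ 0.1345.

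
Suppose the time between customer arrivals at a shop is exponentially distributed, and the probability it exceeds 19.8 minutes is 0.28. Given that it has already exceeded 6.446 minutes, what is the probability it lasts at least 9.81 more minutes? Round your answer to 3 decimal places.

0.532

From e^(−λ·19.8) = 0.28, λ = −ln(0.28)/19.8 = 0.0642912.
Memoryless: P(X > 6.446+9.81 | X > 6.446) = P(X > 9.81) = e^(−0.0642912·9.81) ≈ 0.532.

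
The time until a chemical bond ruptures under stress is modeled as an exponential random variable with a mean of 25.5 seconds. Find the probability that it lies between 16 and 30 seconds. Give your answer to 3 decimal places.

The rate is λ = 1/25.5 = 0.0392157 per second.
P(16 < X < 30) = e^(−λ·16) − e^(−λ·30) = 0.53395 − 0.30837 ≈ 0.226.

0.226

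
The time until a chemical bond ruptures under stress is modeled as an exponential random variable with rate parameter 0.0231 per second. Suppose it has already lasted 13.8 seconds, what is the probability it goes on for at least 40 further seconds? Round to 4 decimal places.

0.3969

P(X > s+t | X > s) = e^(−λ(s+t))/e^(−λs) = e^(−λt), independent of s = 13.8.
P(X > 40) = e^(−0.924) ≈ 0.3969.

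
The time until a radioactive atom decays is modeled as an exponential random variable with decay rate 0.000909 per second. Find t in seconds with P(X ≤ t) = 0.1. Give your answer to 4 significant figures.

115.9

Set 1 − e^(−λt) = 0.1, so t = −ln(0.9)/λ = 0.10536/0.000909 ≈ 115.908 seconds.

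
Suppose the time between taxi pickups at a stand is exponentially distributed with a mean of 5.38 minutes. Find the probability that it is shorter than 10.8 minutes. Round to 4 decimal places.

0.8657

The rate is λ = 1/5.38 = 0.185874 per minute.
P(X ≤ 10.8) = 1 − e^(−λ·10.8) = 1 − e^(−2.0074) ≈ 0.8657.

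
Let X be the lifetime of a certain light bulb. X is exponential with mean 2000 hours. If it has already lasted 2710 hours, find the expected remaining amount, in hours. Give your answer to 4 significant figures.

2000

The rate is λ = 1/2000 = 0.0005 per hour.
By memorylessness, the remaining amount past any threshold is again Exp(λ) with mean 1/λ = 2000 hours.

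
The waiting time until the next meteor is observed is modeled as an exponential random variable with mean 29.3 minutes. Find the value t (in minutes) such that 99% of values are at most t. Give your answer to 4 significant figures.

The rate is λ = 1/29.3 = 0.0341297 per minute.
Set 1 − e^(−λt) = 0.99, so t = −ln(0.01)/λ = 4.6052/0.0341297 ≈ 134.931 minutes.

134.9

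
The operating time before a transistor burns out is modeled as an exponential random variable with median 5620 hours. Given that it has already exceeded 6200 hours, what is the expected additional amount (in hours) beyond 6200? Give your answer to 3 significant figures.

For an exponential, median = ln(2)/λ, so λ = ln 2 / 5620 = 0.000123336 per hour.
By memorylessness, the remaining amount past any threshold is again Exp(λ) with mean 1/λ = 8107.95 hours.

8110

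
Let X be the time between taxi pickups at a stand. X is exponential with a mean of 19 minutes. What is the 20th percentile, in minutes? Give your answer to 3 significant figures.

4.24

The rate is λ = 1/19 = 0.0526316 per minute.
Set 1 − e^(−λt) = 0.2, so t = −ln(0.8)/λ = 0.22314/0.0526316 ≈ 4.23973 minutes.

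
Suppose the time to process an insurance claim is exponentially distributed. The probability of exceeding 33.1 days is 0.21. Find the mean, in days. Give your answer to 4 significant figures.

21.21

e^(−λ·33.1) = 0.21 ⇒ λ = −ln(0.21)/33.1 = 0.0471495.
Mean = 1/λ = 21.2091 days.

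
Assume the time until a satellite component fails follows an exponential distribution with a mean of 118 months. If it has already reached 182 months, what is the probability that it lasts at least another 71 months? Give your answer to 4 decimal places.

0.5479

The rate is λ = 1/118 = 0.00847458 per month.
The exponential is memoryless, so the remaining time is again Exp(λ): the condition X > 182 is irrelevant.
P(X > 71) = e^(−0.60169) ≈ 0.5479.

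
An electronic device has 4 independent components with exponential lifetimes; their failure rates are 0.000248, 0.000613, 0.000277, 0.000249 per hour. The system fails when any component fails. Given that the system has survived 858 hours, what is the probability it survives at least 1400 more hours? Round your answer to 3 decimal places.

Time to first failure ~ Exp(Σλ) with Σλ = 0.001387.
By memorylessness, P(T > 858+1400 | T > 858) = P(T > 1400) = e^(−0.001387·1400) ≈ 0.143.

0.143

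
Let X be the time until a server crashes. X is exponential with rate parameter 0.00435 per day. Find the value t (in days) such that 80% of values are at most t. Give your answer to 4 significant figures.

Set 1 − e^(−λt) = 0.8, so t = −ln(0.2)/λ = 1.6094/0.00435 ≈ 369.986 days.

370.0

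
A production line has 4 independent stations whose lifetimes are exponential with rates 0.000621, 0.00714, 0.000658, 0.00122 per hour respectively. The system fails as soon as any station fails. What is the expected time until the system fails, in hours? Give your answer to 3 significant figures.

104

The time to first failure is exponential with rate Σλ = 0.000621 + 0.00714 + 0.000658 + 0.00122 = 0.009639.
E[min] = 1/Σλ = 1/0.009639 = 103.745 hours.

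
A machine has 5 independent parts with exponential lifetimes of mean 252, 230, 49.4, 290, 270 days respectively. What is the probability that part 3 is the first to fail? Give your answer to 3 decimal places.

0.567

Rates: λ_i = 1/mean_i → 0.00396825, 0.00434783, 0.0202429, 0.00344828, 0.0037037; Σλ = 0.035711.
P(part 3 first) = λ_3/Σλ = 0.0202429/0.035711 ≈ 0.567.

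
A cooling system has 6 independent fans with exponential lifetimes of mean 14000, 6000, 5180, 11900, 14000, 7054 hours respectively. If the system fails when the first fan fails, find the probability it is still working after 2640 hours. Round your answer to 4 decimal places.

0.1462

The first failure time is exponential with rate Σλ_i = 1/14000 + 1/6000 + 1/5180 + 1/11900 + 1/14000 + 1/7054 = 0.000728371 per hour.
P(min > 2640) = e^(−0.000728371·2640) = e^(−1.9229) ≈ 0.1462.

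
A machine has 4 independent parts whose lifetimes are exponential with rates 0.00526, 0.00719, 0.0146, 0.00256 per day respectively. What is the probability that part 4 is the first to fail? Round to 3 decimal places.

0.086

The time to first failure is exponential with rate Σλ = 0.00526 + 0.00719 + 0.0146 + 0.00256 = 0.02961.
P(part 4 first) = λ_4/Σλ = 0.00256/0.02961 ≈ 0.086.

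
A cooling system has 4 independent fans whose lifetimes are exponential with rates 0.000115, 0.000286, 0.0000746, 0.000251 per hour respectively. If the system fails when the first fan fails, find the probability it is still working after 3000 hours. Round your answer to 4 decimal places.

0.1131

The time to first failure is exponential with rate Σλ = 0.000115 + 0.000286 + 0.0000746 + 0.000251 = 0.0007266.
P(min > 3000) = e^(−0.0007266·3000) = e^(−2.1798) ≈ 0.1131.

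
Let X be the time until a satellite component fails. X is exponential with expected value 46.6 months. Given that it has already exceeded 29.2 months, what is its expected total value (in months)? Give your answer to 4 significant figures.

75.80

The rate is λ = 1/46.6 = 0.0214592 per month.
By memorylessness, E[X | X > 29.2] = 29.2 + 1/λ = 29.2 + 46.6 = 75.8 months.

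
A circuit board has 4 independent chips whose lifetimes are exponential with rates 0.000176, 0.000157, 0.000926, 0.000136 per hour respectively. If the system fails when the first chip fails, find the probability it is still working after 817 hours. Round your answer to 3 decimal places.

0.320

The time to first failure is exponential with rate Σλ = 0.000176 + 0.000157 + 0.000926 + 0.000136 = 0.001395.
P(min > 817) = e^(−0.001395·817) = e^(−1.1397) ≈ 0.320.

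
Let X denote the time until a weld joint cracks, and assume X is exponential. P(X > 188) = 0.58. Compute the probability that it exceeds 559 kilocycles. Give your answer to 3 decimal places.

e^(−λ·188) = 0.58 ⇒ λ = −ln(0.58)/188 = 0.00289748.
P(X > 559) = e^(−0.00289748·559) = e^(−1.6197) ≈ 0.198.

0.198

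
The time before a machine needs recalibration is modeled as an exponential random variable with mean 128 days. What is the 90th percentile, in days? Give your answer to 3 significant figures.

295

The rate is λ = 1/128 = 0.0078125 per day.
Set 1 − e^(−λt) = 0.9, so t = −ln(0.1)/λ = 2.3026/0.0078125 ≈ 294.731 days.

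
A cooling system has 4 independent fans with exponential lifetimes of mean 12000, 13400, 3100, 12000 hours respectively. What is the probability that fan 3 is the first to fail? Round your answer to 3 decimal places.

Rates: λ_i = 1/mean_i → 0.0000833333, 0.0000746269, 0.000322581, 0.0000833333; Σλ = 0.000563874.
P(fan 3 first) = λ_3/Σλ = 0.000322581/0.000563874 ≈ 0.572.

0.572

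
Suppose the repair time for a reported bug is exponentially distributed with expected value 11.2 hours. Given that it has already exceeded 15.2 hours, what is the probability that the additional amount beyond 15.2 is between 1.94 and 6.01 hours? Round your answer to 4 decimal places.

The rate is λ = 1/11.2 = 0.0892857 per hour.
Memoryless: the residual past 15.2 is again Exp(λ).
P(1.94 < residual < 6.01) = e^(−λ·1.94) − e^(−λ·6.01) = 0.84096 − 0.58473 ≈ 0.2562.

0.2562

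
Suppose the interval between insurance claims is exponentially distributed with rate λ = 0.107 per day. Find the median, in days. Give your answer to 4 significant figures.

6.478

Set 1 − e^(−λt) = 0.5, so t = −ln(0.5)/λ = 0.69315/0.107 ≈ 6.47801 days.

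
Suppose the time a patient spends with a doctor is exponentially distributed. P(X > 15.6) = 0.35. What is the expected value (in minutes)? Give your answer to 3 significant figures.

14.9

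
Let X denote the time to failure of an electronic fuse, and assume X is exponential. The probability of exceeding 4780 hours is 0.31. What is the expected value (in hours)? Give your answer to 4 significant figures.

e^(−λ·4780) = 0.31 ⇒ λ = −ln(0.31)/4780 = 0.000245017.
Mean = 1/λ = 4081.34 hours.

4081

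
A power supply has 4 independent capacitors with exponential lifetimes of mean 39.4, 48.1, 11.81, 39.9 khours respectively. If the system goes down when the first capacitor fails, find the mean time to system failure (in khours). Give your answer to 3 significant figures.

6.41

The first failure time is exponential with rate Σλ_i = 1/39.4 + 1/48.1 + 1/11.81 + 1/39.9 = 0.155907 per khour.
E[min] = 1/Σλ = 1/0.155907 = 6.41406 khours.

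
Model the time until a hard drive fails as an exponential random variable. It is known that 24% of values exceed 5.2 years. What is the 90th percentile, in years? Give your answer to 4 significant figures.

8.390

e^(−λ·5.2) = 0.24 ⇒ λ = −ln(0.24)/5.2 = 0.274445.
90th percentile: 1 − e^(−λt) = 0.9, t = −ln(0.1)/λ = 8.38996 years.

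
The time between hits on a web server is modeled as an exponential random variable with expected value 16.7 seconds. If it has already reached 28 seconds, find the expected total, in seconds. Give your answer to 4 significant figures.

44.70

The rate is λ = 1/16.7 = 0.0598802 per second.
By memorylessness, E[X | X > 28] = 28 + 1/λ = 28 + 16.7 = 44.7 seconds.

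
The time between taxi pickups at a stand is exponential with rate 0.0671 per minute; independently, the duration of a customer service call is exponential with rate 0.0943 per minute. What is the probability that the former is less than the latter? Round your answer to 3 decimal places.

λ_1 = 0.0671, λ_2 = 0.0943.
For independent exponentials, P(the former < the latter) = λ_1/(λ_1+λ_2) = 0.0671/0.1614 ≈ 0.416.

0.416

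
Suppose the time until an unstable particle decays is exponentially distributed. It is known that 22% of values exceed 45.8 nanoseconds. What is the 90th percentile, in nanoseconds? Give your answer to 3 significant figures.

e^(−λ·45.8) = 0.22 ⇒ λ = −ln(0.22)/45.8 = 0.0330596.
90th percentile: 1 − e^(−λt) = 0.9, t = −ln(0.1)/λ = 69.6496 nanoseconds.

69.6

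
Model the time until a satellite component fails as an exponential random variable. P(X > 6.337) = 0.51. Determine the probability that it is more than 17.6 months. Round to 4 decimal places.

e^(−λ·6.337) = 0.51 ⇒ λ = −ln(0.51)/6.337 = 0.106256.
P(X > 17.6) = e^(−0.106256·17.6) = e^(−1.8701) ≈ 0.1541.

0.1541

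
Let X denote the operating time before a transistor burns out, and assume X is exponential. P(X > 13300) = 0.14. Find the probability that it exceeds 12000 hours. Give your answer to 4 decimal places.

0.1697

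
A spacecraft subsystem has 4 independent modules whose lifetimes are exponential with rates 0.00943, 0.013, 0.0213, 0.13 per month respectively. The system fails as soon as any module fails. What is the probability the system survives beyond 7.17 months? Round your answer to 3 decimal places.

0.288

The time to first failure is exponential with rate Σλ = 0.00943 + 0.013 + 0.0213 + 0.13 = 0.17373.
P(min > 7.17) = e^(−0.17373·7.17) = e^(−1.2456) ≈ 0.288.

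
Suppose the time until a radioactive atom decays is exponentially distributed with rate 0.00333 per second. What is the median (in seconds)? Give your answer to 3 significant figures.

Set 1 − e^(−λt) = 0.5, so t = −ln(0.5)/λ = 0.69315/0.00333 ≈ 208.152 seconds.

208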